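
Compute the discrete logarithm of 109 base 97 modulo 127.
17

Baby-step giant-step with step n = ⌈√127⌉ = 12.
Baby steps 97^j mod 127 (j:value) for j=0..11: 0:1, 1:97, 2:11, 3:51, 4:121, 5:53, 6:61, 7:75, 8:36, 9:63, 10:15, 11:58.
Giant-step multiplier: 97^(-12) ≡ 97^(126-12) = 97^114 ≡ 117 (mod 127).
Giant steps γ_i = 109·117^i mod 127: γ_0=109, γ_1=53 (in table at j=5).
x = i·n + j = 1·12 + 5 = 17.
Check: 97^17 ≡ 109 (mod 127).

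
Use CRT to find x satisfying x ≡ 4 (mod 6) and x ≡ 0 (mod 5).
10

Using Chinese Remainder Theorem:
M = 6 × 5 = 30
M1 = 5, M2 = 6
y1 = 5^(-1) mod 6 = 5
y2 = 6^(-1) mod 5 = 1
x = (4×5×5 + 0×6×1) mod 30 = 10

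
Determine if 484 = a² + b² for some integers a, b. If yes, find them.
0² + 22² (a=0, b=22)

Factorization: 484 = 2^2 × 11^2
By Fermat: n is sum of two squares iff every prime p ≡ 3 (mod 4) appears to even power.
All primes ≡ 3 (mod 4) appear to even power.
Search a = 0, 1, 2, … for 484 - a² a perfect square: first hit at a = 0: 484 - 0 = 484 = 22².
484 = 0² + 22² = 0 + 484 ✓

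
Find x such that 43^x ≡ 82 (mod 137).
49

Baby-step giant-step with step n = ⌈√137⌉ = 12.
Baby steps 43^j mod 137 (j:value) for j=0..11: 0:1, 1:43, 2:68, 3:47, 4:103, 5:45, 6:17, 7:46, 8:60, 9:114, 10:107, 11:80.
Giant-step multiplier: 43^(-12) ≡ 43^(136-12) = 43^124 ≡ 64 (mod 137).
Giant steps γ_i = 82·64^i mod 137: γ_0=82, γ_1=42, γ_2=85, γ_3=97, γ_4=43 (in table at j=1).
x = i·n + j = 4·12 + 1 = 49.
Check: 43^49 ≡ 82 (mod 137).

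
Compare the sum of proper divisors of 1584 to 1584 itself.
abundant

Proper divisors of 1584: sum = 1 + 2 + 3 + 4 + 6 + 8 + 9 + 11 + ... + 264 + 396 + 528 + 792 (29 divisors) = 3252
Since 3252 > 1584, 1584 is abundant.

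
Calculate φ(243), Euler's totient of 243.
162

243 = 3^5
φ(n) = n × ∏(1 - 1/p) for each prime p dividing n
φ(243) = 243 × (1 - 1/3) = 162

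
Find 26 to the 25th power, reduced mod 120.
56

Repeated squaring. Binary of 25 = 11001.
26^1 ≡ 26 (mod 120); 26^2 ≡ 76 (mod 120); 26^4 ≡ 16 (mod 120); 26^8 ≡ 16 (mod 120); 26^16 ≡ 16 (mod 120)
26^25 = 26^1 × 26^8 × 26^16 ≡ 56 (mod 120)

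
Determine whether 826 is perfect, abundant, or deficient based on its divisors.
deficient

Proper divisors of 826: sum = 1 + 2 + 7 + 14 + 59 + 118 + 413 = 614
Since 614 < 826, 826 is deficient.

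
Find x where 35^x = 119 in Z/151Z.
25

Baby-step giant-step with step n = ⌈√151⌉ = 13.
Baby steps 35^j mod 151 (j:value) for j=0..12: 0:1, 1:35, 2:17, 3:142, 4:138, 5:149, 6:81, 7:117, 8:18, 9:26, 10:4, 11:140, 12:68.
Giant-step multiplier: 35^(-13) ≡ 35^(150-13) = 35^137 ≡ 130 (mod 151).
Giant steps γ_i = 119·130^i mod 151: γ_0=119, γ_1=68 (in table at j=12).
x = i·n + j = 1·13 + 12 = 25.
Check: 35^25 ≡ 119 (mod 151).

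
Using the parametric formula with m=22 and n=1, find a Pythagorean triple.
(483, 44, 485)

Euclid's formula: a = m² - n², b = 2mn, c = m² + n²
m = 22, n = 1
a = 22² - 1² = 484 - 1 = 483
b = 2 × 22 × 1 = 44
c = 22² + 1² = 484 + 1 = 485
Verification: 483² + 44² = 233289 + 1936 = 235225 = 485² ✓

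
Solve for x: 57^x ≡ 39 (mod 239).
225

Baby-step giant-step with step n = ⌈√239⌉ = 16.
Baby steps 57^j mod 239 (j:value) for j=0..15: 0:1, 1:57, 2:142, 3:207, 4:88, 5:236, 6:68, 7:52, 8:96, 9:214, 10:9, 11:35, 12:83, 13:190, 14:75, 15:212.
Giant-step multiplier: 57^(-16) ≡ 57^(238-16) = 57^222 ≡ 66 (mod 239).
Giant steps γ_i = 39·66^i mod 239: γ_0=39, γ_1=184, γ_2=194, γ_3=137, γ_4=199, γ_5=228, γ_6=230, γ_7=123, γ_8=231, γ_9=189, γ_10=46, γ_11=168, γ_12=94, γ_13=229, γ_14=57 (in table at j=1).
x = i·n + j = 14·16 + 1 = 225.
Check: 57^225 ≡ 39 (mod 239).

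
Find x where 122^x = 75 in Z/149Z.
129

Baby-step giant-step with step n = ⌈√149⌉ = 13.
Baby steps 122^j mod 149 (j:value) for j=0..12: 0:1, 1:122, 2:133, 3:134, 4:107, 5:91, 6:76, 7:34, 8:125, 9:52, 10:86, 11:62, 12:114.
Giant-step multiplier: 122^(-13) ≡ 122^(148-13) = 122^135 ≡ 38 (mod 149).
Giant steps γ_i = 75·38^i mod 149: γ_0=75, γ_1=19, γ_2=126, γ_3=20, γ_4=15, γ_5=123, γ_6=55, γ_7=4, γ_8=3, γ_9=114 (in table at j=12).
x = i·n + j = 9·13 + 12 = 129.
Check: 122^129 ≡ 75 (mod 149).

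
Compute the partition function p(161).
118159068427

p(n) counts ways to write n as a sum of positive integers (order ignored).
Euler's pentagonal recurrence: p(k) = p(k-1) + p(k-2) - p(k-5) - p(k-7) + p(k-12) + p(k-15) - ... (offsets j(3j∓1)/2, signs ++--, p(0)=1, p(<0)=0).
DP table for k = 0..160: p(0)=1, p(1)=1, p(2)=2, p(3)=3, p(4)=5, p(5)=7, p(6)=11, p(7)=15, p(8)=22, p(9)=30, p(10)=42, p(11)=56, p(12)=77, p(13)=101, p(14)=135, p(15)=176, p(16)=231, p(17)=297, p(18)=385, p(19)=490, p(20)=627, p(21)=792, p(22)=1002, p(23)=1255, p(24)=1575, p(25)=1958, p(26)=2436, p(27)=3010, p(28)=3718, p(29)=4565, p(30)=5604, p(31)=6842, p(32)=8349, p(33)=10143, p(34)=12310, p(35)=14883, p(36)=17977, p(37)=21637, p(38)=26015, p(39)=31185, p(40)=37338, p(41)=44583, p(42)=53174, p(43)=63261, p(44)=75175, p(45)=89134, p(46)=105558, p(47)=124754, p(48)=147273, p(49)=173525, p(50)=204226, p(51)=239943, p(52)=281589, p(53)=329931, p(54)=386155, p(55)=451276, p(56)=526823, p(57)=614154, p(58)=715220, p(59)=831820, p(60)=966467, p(61)=1121505, p(62)=1300156, p(63)=1505499, p(64)=1741630, p(65)=2012558, p(66)=2323520, p(67)=2679689, p(68)=3087735, p(69)=3554345, p(70)=4087968, p(71)=4697205, p(72)=5392783, p(73)=6185689, p(74)=7089500, p(75)=8118264, p(76)=9289091, p(77)=10619863, p(78)=12132164, p(79)=13848650, p(80)=15796476, p(81)=18004327, p(82)=20506255, p(83)=23338469, p(84)=26543660, p(85)=30167357, p(86)=34262962, p(87)=38887673, p(88)=44108109, p(89)=49995925, p(90)=56634173, p(91)=64112359, p(92)=72533807, p(93)=82010177, p(94)=92669720, p(95)=104651419, p(96)=118114304, p(97)=133230930, p(98)=150198136, p(99)=169229875, p(100)=190569292, p(101)=214481126, p(102)=241265379, p(103)=271248950, p(104)=304801365, p(105)=342325709, p(106)=384276336, p(107)=431149389, p(108)=483502844, p(109)=541946240, p(110)=607163746, p(111)=679903203, p(112)=761002156, p(113)=851376628, p(114)=952050665, p(115)=1064144451, p(116)=1188908248, p(117)=1327710076, p(118)=1482074143, p(119)=1653668665, p(120)=1844349560, p(121)=2056148051, p(122)=2291320912, p(123)=2552338241, p(124)=2841940500, p(125)=3163127352, p(126)=3519222692, p(127)=3913864295, p(128)=4351078600, p(129)=4835271870, p(130)=5371315400, p(131)=5964539504, p(132)=6620830889, p(133)=7346629512, p(134)=8149040695, p(135)=9035836076, p(136)=10015581680, p(137)=11097645016, p(138)=12292341831, p(139)=13610949895, p(140)=15065878135, p(141)=16670689208, p(142)=18440293320, p(143)=20390982757, p(144)=22540654445, p(145)=24908858009, p(146)=27517052599, p(147)=30388671978, p(148)=33549419497, p(149)=37027355200, p(150)=40853235313, p(151)=45060624582, p(152)=49686288421, p(153)=54770336324, p(154)=60356673280, p(155)=66493182097, p(156)=73232243759, p(157)=80630964769, p(158)=88751778802, p(159)=97662728555, p(160)=107438159466.
Final step: p(161) = p(160) + p(159) - p(156) - p(154) + p(149) + p(146) - p(139) - p(135) + p(126) + p(121) - p(110) - p(104) + p(91) + p(84) - p(69) - p(61) + p(44) + p(35) - p(16) - p(6)
= 107438159466 + 97662728555 - 73232243759 - 60356673280 + 37027355200 + 27517052599 - 13610949895 - 9035836076 + 3519222692 + 2056148051 - 607163746 - 304801365 + 64112359 + 26543660 - 3554345 - 1121505 + 75175 + 14883 - 231 - 11
= 118159068427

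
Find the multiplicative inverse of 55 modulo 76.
47

gcd(55, 76) = 1, so the inverse exists.
Extended Euclidean algorithm on (76, 55):
76 = 1 × 55 + 21  ⟹  21 = (1)·76 + (-1)·55
55 = 2 × 21 + 13  ⟹  13 = (-2)·76 + (3)·55
21 = 1 × 13 + 8  ⟹  8 = (3)·76 + (-4)·55
13 = 1 × 8 + 5  ⟹  5 = (-5)·76 + (7)·55
8 = 1 × 5 + 3  ⟹  3 = (8)·76 + (-11)·55
5 = 1 × 3 + 2  ⟹  2 = (-13)·76 + (18)·55
3 = 1 × 2 + 1  ⟹  1 = (21)·76 + (-29)·55
So (-29)·55 ≡ 1 (mod 76), i.e. 55^(-1) ≡ -29 ≡ 47 (mod 76).
Check: 55 × 47 = 2585 ≡ 1 (mod 76)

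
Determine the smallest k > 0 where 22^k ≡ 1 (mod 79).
13

79 is prime, so ord(22) divides φ(79) = 78.
Divisors of 78: 1, 2, 3, 6, 13, 26, 39, 78.
Repeated squaring: 22^1 ≡ 22, 22^2 ≡ 10, 22^4 ≡ 21, 22^8 ≡ 46, 22^16 ≡ 62, 22^32 ≡ 52, 22^64 ≡ 18 (mod 79).
Test 22^d mod 79 for each divisor d in increasing order:
22^1 ≡ 22
22^2 ≡ 10
22^3 = 22^2·22^1 ≡ 62
22^6 = 22^4·22^2 ≡ 52
22^13 = 22^8·22^4·22^1 ≡ 1  ← first divisor giving 1
The order is 13.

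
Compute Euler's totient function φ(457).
456

457 = 457
φ(n) = n × ∏(1 - 1/p) for each prime p dividing n
φ(457) = 457 × (1 - 1/457) = 456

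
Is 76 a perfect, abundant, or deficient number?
deficient

Proper divisors of 76: sum = 1 + 2 + 4 + 19 + 38 = 64
Since 64 < 76, 76 is deficient.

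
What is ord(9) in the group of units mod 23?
11

23 is prime, so ord(9) divides φ(23) = 22.
Divisors of 22: 1, 2, 11, 22.
Repeated squaring: 9^1 ≡ 9, 9^2 ≡ 12, 9^4 ≡ 6, 9^8 ≡ 13, 9^16 ≡ 8 (mod 23).
Test 9^d mod 23 for each divisor d in increasing order:
9^1 ≡ 9
9^2 ≡ 12
9^11 = 9^8·9^2·9^1 ≡ 1  ← first divisor giving 1
The order is 11.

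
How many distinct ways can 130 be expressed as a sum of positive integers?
5371315400

p(n) counts ways to write n as a sum of positive integers (order ignored).
Euler's pentagonal recurrence: p(k) = p(k-1) + p(k-2) - p(k-5) - p(k-7) + p(k-12) + p(k-15) - ... (offsets j(3j∓1)/2, signs ++--, p(0)=1, p(<0)=0).
DP table for k = 0..129: p(0)=1, p(1)=1, p(2)=2, p(3)=3, p(4)=5, p(5)=7, p(6)=11, p(7)=15, p(8)=22, p(9)=30, p(10)=42, p(11)=56, p(12)=77, p(13)=101, p(14)=135, p(15)=176, p(16)=231, p(17)=297, p(18)=385, p(19)=490, p(20)=627, p(21)=792, p(22)=1002, p(23)=1255, p(24)=1575, p(25)=1958, p(26)=2436, p(27)=3010, p(28)=3718, p(29)=4565, p(30)=5604, p(31)=6842, p(32)=8349, p(33)=10143, p(34)=12310, p(35)=14883, p(36)=17977, p(37)=21637, p(38)=26015, p(39)=31185, p(40)=37338, p(41)=44583, p(42)=53174, p(43)=63261, p(44)=75175, p(45)=89134, p(46)=105558, p(47)=124754, p(48)=147273, p(49)=173525, p(50)=204226, p(51)=239943, p(52)=281589, p(53)=329931, p(54)=386155, p(55)=451276, p(56)=526823, p(57)=614154, p(58)=715220, p(59)=831820, p(60)=966467, p(61)=1121505, p(62)=1300156, p(63)=1505499, p(64)=1741630, p(65)=2012558, p(66)=2323520, p(67)=2679689, p(68)=3087735, p(69)=3554345, p(70)=4087968, p(71)=4697205, p(72)=5392783, p(73)=6185689, p(74)=7089500, p(75)=8118264, p(76)=9289091, p(77)=10619863, p(78)=12132164, p(79)=13848650, p(80)=15796476, p(81)=18004327, p(82)=20506255, p(83)=23338469, p(84)=26543660, p(85)=30167357, p(86)=34262962, p(87)=38887673, p(88)=44108109, p(89)=49995925, p(90)=56634173, p(91)=64112359, p(92)=72533807, p(93)=82010177, p(94)=92669720, p(95)=104651419, p(96)=118114304, p(97)=133230930, p(98)=150198136, p(99)=169229875, p(100)=190569292, p(101)=214481126, p(102)=241265379, p(103)=271248950, p(104)=304801365, p(105)=342325709, p(106)=384276336, p(107)=431149389, p(108)=483502844, p(109)=541946240, p(110)=607163746, p(111)=679903203, p(112)=761002156, p(113)=851376628, p(114)=952050665, p(115)=1064144451, p(116)=1188908248, p(117)=1327710076, p(118)=1482074143, p(119)=1653668665, p(120)=1844349560, p(121)=2056148051, p(122)=2291320912, p(123)=2552338241, p(124)=2841940500, p(125)=3163127352, p(126)=3519222692, p(127)=3913864295, p(128)=4351078600, p(129)=4835271870.
Final step: p(130) = p(129) + p(128) - p(125) - p(123) + p(118) + p(115) - p(108) - p(104) + p(95) + p(90) - p(79) - p(73) + p(60) + p(53) - p(38) - p(30) + p(13) + p(4)
= 4835271870 + 4351078600 - 3163127352 - 2552338241 + 1482074143 + 1064144451 - 483502844 - 304801365 + 104651419 + 56634173 - 13848650 - 6185689 + 966467 + 329931 - 26015 - 5604 + 101 + 5
= 5371315400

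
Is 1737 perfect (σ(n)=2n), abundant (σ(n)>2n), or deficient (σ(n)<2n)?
deficient

Proper divisors of 1737: sum = 1 + 3 + 9 + 193 + 579 = 785
Since 785 < 1737, 1737 is deficient.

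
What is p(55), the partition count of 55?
451276

p(n) counts ways to write n as a sum of positive integers (order ignored).
Euler's pentagonal recurrence: p(k) = p(k-1) + p(k-2) - p(k-5) - p(k-7) + p(k-12) + p(k-15) - ... (offsets j(3j∓1)/2, signs ++--, p(0)=1, p(<0)=0).
DP table for k = 0..54: p(0)=1, p(1)=1, p(2)=2, p(3)=3, p(4)=5, p(5)=7, p(6)=11, p(7)=15, p(8)=22, p(9)=30, p(10)=42, p(11)=56, p(12)=77, p(13)=101, p(14)=135, p(15)=176, p(16)=231, p(17)=297, p(18)=385, p(19)=490, p(20)=627, p(21)=792, p(22)=1002, p(23)=1255, p(24)=1575, p(25)=1958, p(26)=2436, p(27)=3010, p(28)=3718, p(29)=4565, p(30)=5604, p(31)=6842, p(32)=8349, p(33)=10143, p(34)=12310, p(35)=14883, p(36)=17977, p(37)=21637, p(38)=26015, p(39)=31185, p(40)=37338, p(41)=44583, p(42)=53174, p(43)=63261, p(44)=75175, p(45)=89134, p(46)=105558, p(47)=124754, p(48)=147273, p(49)=173525, p(50)=204226, p(51)=239943, p(52)=281589, p(53)=329931, p(54)=386155.
Final step: p(55) = p(54) + p(53) - p(50) - p(48) + p(43) + p(40) - p(33) - p(29) + p(20) + p(15) - p(4)
= 386155 + 329931 - 204226 - 147273 + 63261 + 37338 - 10143 - 4565 + 627 + 176 - 5
= 451276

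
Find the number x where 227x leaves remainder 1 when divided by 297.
140

gcd(227, 297) = 1, so the inverse exists.
Extended Euclidean algorithm on (297, 227):
297 = 1 × 227 + 70  ⟹  70 = (1)·297 + (-1)·227
227 = 3 × 70 + 17  ⟹  17 = (-3)·297 + (4)·227
70 = 4 × 17 + 2  ⟹  2 = (13)·297 + (-17)·227
17 = 8 × 2 + 1  ⟹  1 = (-107)·297 + (140)·227
So (140)·227 ≡ 1 (mod 297), i.e. 227^(-1) ≡ 140 (mod 297).
Check: 227 × 140 = 31780 ≡ 1 (mod 297)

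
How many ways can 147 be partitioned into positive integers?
30388671978

p(n) counts ways to write n as a sum of positive integers (order ignored).
Euler's pentagonal recurrence: p(k) = p(k-1) + p(k-2) - p(k-5) - p(k-7) + p(k-12) + p(k-15) - ... (offsets j(3j∓1)/2, signs ++--, p(0)=1, p(<0)=0).
DP table for k = 0..146: p(0)=1, p(1)=1, p(2)=2, p(3)=3, p(4)=5, p(5)=7, p(6)=11, p(7)=15, p(8)=22, p(9)=30, p(10)=42, p(11)=56, p(12)=77, p(13)=101, p(14)=135, p(15)=176, p(16)=231, p(17)=297, p(18)=385, p(19)=490, p(20)=627, p(21)=792, p(22)=1002, p(23)=1255, p(24)=1575, p(25)=1958, p(26)=2436, p(27)=3010, p(28)=3718, p(29)=4565, p(30)=5604, p(31)=6842, p(32)=8349, p(33)=10143, p(34)=12310, p(35)=14883, p(36)=17977, p(37)=21637, p(38)=26015, p(39)=31185, p(40)=37338, p(41)=44583, p(42)=53174, p(43)=63261, p(44)=75175, p(45)=89134, p(46)=105558, p(47)=124754, p(48)=147273, p(49)=173525, p(50)=204226, p(51)=239943, p(52)=281589, p(53)=329931, p(54)=386155, p(55)=451276, p(56)=526823, p(57)=614154, p(58)=715220, p(59)=831820, p(60)=966467, p(61)=1121505, p(62)=1300156, p(63)=1505499, p(64)=1741630, p(65)=2012558, p(66)=2323520, p(67)=2679689, p(68)=3087735, p(69)=3554345, p(70)=4087968, p(71)=4697205, p(72)=5392783, p(73)=6185689, p(74)=7089500, p(75)=8118264, p(76)=9289091, p(77)=10619863, p(78)=12132164, p(79)=13848650, p(80)=15796476, p(81)=18004327, p(82)=20506255, p(83)=23338469, p(84)=26543660, p(85)=30167357, p(86)=34262962, p(87)=38887673, p(88)=44108109, p(89)=49995925, p(90)=56634173, p(91)=64112359, p(92)=72533807, p(93)=82010177, p(94)=92669720, p(95)=104651419, p(96)=118114304, p(97)=133230930, p(98)=150198136, p(99)=169229875, p(100)=190569292, p(101)=214481126, p(102)=241265379, p(103)=271248950, p(104)=304801365, p(105)=342325709, p(106)=384276336, p(107)=431149389, p(108)=483502844, p(109)=541946240, p(110)=607163746, p(111)=679903203, p(112)=761002156, p(113)=851376628, p(114)=952050665, p(115)=1064144451, p(116)=1188908248, p(117)=1327710076, p(118)=1482074143, p(119)=1653668665, p(120)=1844349560, p(121)=2056148051, p(122)=2291320912, p(123)=2552338241, p(124)=2841940500, p(125)=3163127352, p(126)=3519222692, p(127)=3913864295, p(128)=4351078600, p(129)=4835271870, p(130)=5371315400, p(131)=5964539504, p(132)=6620830889, p(133)=7346629512, p(134)=8149040695, p(135)=9035836076, p(136)=10015581680, p(137)=11097645016, p(138)=12292341831, p(139)=13610949895, p(140)=15065878135, p(141)=16670689208, p(142)=18440293320, p(143)=20390982757, p(144)=22540654445, p(145)=24908858009, p(146)=27517052599.
Final step: p(147) = p(146) + p(145) - p(142) - p(140) + p(135) + p(132) - p(125) - p(121) + p(112) + p(107) - p(96) - p(90) + p(77) + p(70) - p(55) - p(47) + p(30) + p(21) - p(2)
= 27517052599 + 24908858009 - 18440293320 - 15065878135 + 9035836076 + 6620830889 - 3163127352 - 2056148051 + 761002156 + 431149389 - 118114304 - 56634173 + 10619863 + 4087968 - 451276 - 124754 + 5604 + 792 - 2
= 30388671978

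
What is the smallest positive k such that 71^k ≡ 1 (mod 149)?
148

149 is prime, so ord(71) divides φ(149) = 148.
Divisors of 148: 1, 2, 4, 37, 74, 148.
Repeated squaring: 71^1 ≡ 71, 71^2 ≡ 124, 71^4 ≡ 29, 71^8 ≡ 96, 71^16 ≡ 127, 71^32 ≡ 37, 71^64 ≡ 28, 71^128 ≡ 39 (mod 149).
Test 71^d mod 149 for each divisor d in increasing order:
71^1 ≡ 71
71^2 ≡ 124
71^4 ≡ 29
71^37 = 71^32·71^4·71^1 ≡ 44
71^74 = 71^64·71^8·71^2 ≡ 148
71^148 = 71^128·71^16·71^4 ≡ 1  ← first divisor giving 1
The order is 148.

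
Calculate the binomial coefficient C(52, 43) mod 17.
0

Using Lucas' theorem:
Write n=52 and k=43 in base 17:
n in base 17: [3, 1]
k in base 17: [2, 9]
C(52,43) mod 17 = ∏ C(n_i, k_i) mod 17
Digit binomials (mod 17): C(3,2) = 3; C(1,9) = 0 (k_i > n_i)
Product: 3 × 0 = 0 ≡ 0 (mod 17)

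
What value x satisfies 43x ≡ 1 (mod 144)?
67

gcd(43, 144) = 1, so the inverse exists.
Extended Euclidean algorithm on (144, 43):
144 = 3 × 43 + 15  ⟹  15 = (1)·144 + (-3)·43
43 = 2 × 15 + 13  ⟹  13 = (-2)·144 + (7)·43
15 = 1 × 13 + 2  ⟹  2 = (3)·144 + (-10)·43
13 = 6 × 2 + 1  ⟹  1 = (-20)·144 + (67)·43
So (67)·43 ≡ 1 (mod 144), i.e. 43^(-1) ≡ 67 (mod 144).
Check: 43 × 67 = 2881 ≡ 1 (mod 144)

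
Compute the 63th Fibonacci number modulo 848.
178

Matrix identity: Q^n = [[F_(n+1), F_n], [F_n, F_(n-1)]] with Q = [[1,1],[1,0]].
n = 63 = 111111₂. Square-and-multiply, entries mod 848:
Q^1 = [[1,1],[1,0]]
Q^3 = (Q^1)²·Q = [[3,2],[2,1]]
Q^7 = (Q^3)²·Q = [[21,13],[13,8]]
Q^15 = (Q^7)²·Q = [[139,610],[610,377]]
Q^31 = (Q^15)²·Q = [[645,493],[493,152]]
Q^63 = (Q^31)²·Q = [[475,178],[178,297]]
F_63 mod 848 = Q^63[0][1] = 178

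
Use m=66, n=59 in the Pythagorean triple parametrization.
(875, 7788, 7837)

Euclid's formula: a = m² - n², b = 2mn, c = m² + n²
m = 66, n = 59
a = 66² - 59² = 4356 - 3481 = 875
b = 2 × 66 × 59 = 7788
c = 66² + 59² = 4356 + 3481 = 7837
Verification: 875² + 7788² = 765625 + 60652944 = 61418569 = 7837² ✓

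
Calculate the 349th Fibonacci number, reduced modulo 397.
124

Matrix identity: Q^n = [[F_(n+1), F_n], [F_n, F_(n-1)]] with Q = [[1,1],[1,0]].
n = 349 = 101011101₂. Square-and-multiply, entries mod 397:
Q^1 = [[1,1],[1,0]]
Q^2 = (Q^1)² = [[2,1],[1,1]]
Q^5 = (Q^2)²·Q = [[8,5],[5,3]]
Q^10 = (Q^5)² = [[89,55],[55,34]]
Q^21 = (Q^10)²·Q = [[243,227],[227,16]]
Q^43 = (Q^21)²·Q = [[249,212],[212,37]]
Q^87 = (Q^43)²·Q = [[43,152],[152,288]]
Q^174 = (Q^87)² = [[339,290],[290,49]]
Q^349 = (Q^174)²·Q = [[293,124],[124,169]]
F_349 mod 397 = Q^349[0][1] = 124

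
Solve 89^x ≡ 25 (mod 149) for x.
100

Baby-step giant-step with step n = ⌈√149⌉ = 13.
Baby steps 89^j mod 149 (j:value) for j=0..12: 0:1, 1:89, 2:24, 3:50, 4:129, 5:8, 6:116, 7:43, 8:102, 9:138, 10:64, 11:34, 12:46.
Giant-step multiplier: 89^(-13) ≡ 89^(148-13) = 89^135 ≡ 21 (mod 149).
Giant steps γ_i = 25·21^i mod 149: γ_0=25, γ_1=78, γ_2=148, γ_3=128, γ_4=6, γ_5=126, γ_6=113, γ_7=138 (in table at j=9).
x = i·n + j = 7·13 + 9 = 100.
Check: 89^100 ≡ 25 (mod 149).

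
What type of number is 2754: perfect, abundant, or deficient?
abundant

Proper divisors of 2754: sum = 1 + 2 + 3 + 6 + 9 + 17 + 18 + 27 + ... + 306 + 459 + 918 + 1377 (19 divisors) = 3780
Since 3780 > 2754, 2754 is abundant.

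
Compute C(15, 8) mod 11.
0

Using Lucas' theorem:
Write n=15 and k=8 in base 11:
n in base 11: [1, 4]
k in base 11: [0, 8]
C(15,8) mod 11 = ∏ C(n_i, k_i) mod 11
Digit binomials (mod 11): C(1,0) = 1; C(4,8) = 0 (k_i > n_i)
Product: 1 × 0 = 0 ≡ 0 (mod 11)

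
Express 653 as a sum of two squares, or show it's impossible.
13² + 22² (a=13, b=22)

Factorization: 653 = 653
By Fermat: n is sum of two squares iff every prime p ≡ 3 (mod 4) appears to even power.
All primes ≡ 3 (mod 4) appear to even power.
Search a = 0, 1, 2, … for 653 - a² a perfect square: first hit at a = 13: 653 - 169 = 484 = 22².
653 = 13² + 22² = 169 + 484 ✓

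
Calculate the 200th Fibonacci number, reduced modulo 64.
21

Matrix identity: Q^n = [[F_(n+1), F_n], [F_n, F_(n-1)]] with Q = [[1,1],[1,0]].
n = 200 = 11001000₂. Square-and-multiply, entries mod 64:
Q^1 = [[1,1],[1,0]]
Q^3 = (Q^1)²·Q = [[3,2],[2,1]]
Q^6 = (Q^3)² = [[13,8],[8,5]]
Q^12 = (Q^6)² = [[41,16],[16,25]]
Q^25 = (Q^12)²·Q = [[49,17],[17,32]]
Q^50 = (Q^25)² = [[2,33],[33,33]]
Q^100 = (Q^50)² = [[5,3],[3,2]]
Q^200 = (Q^100)² = [[34,21],[21,13]]
F_200 mod 64 = Q^200[0][1] = 21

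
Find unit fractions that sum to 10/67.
1/7 + 1/157 + 1/36817 + 1/2710946161

Greedy algorithm:
10/67: ceiling(67/10) = 7, use 1/7
3/469: ceiling(469/3) = 157, use 1/157
2/73633: ceiling(73633/2) = 36817, use 1/36817
1/2710946161: ceiling(2710946161/1) = 2710946161, use 1/2710946161
Result: 10/67 = 1/7 + 1/157 + 1/36817 + 1/2710946161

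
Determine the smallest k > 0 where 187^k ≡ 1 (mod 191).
190

191 is prime, so ord(187) divides φ(191) = 190.
Divisors of 190: 1, 2, 5, 10, 19, 38, 95, 190.
Repeated squaring: 187^1 ≡ 187, 187^2 ≡ 16, 187^4 ≡ 65, 187^8 ≡ 23, 187^16 ≡ 147, 187^32 ≡ 26, 187^64 ≡ 103, 187^128 ≡ 104 (mod 191).
Test 187^d mod 191 for each divisor d in increasing order:
187^1 ≡ 187
187^2 ≡ 16
187^5 = 187^4·187^1 ≡ 122
187^10 = 187^8·187^2 ≡ 177
187^19 = 187^16·187^2·187^1 ≡ 142
187^38 = 187^32·187^4·187^2 ≡ 109
187^95 = 187^64·187^16·187^8·187^4·187^2·187^1 ≡ 190
187^190 = 187^128·187^32·187^16·187^8·187^4·187^2 ≡ 1  ← first divisor giving 1
The order is 190.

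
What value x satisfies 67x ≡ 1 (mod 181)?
154

gcd(67, 181) = 1, so the inverse exists.
Extended Euclidean algorithm on (181, 67):
181 = 2 × 67 + 47  ⟹  47 = (1)·181 + (-2)·67
67 = 1 × 47 + 20  ⟹  20 = (-1)·181 + (3)·67
47 = 2 × 20 + 7  ⟹  7 = (3)·181 + (-8)·67
20 = 2 × 7 + 6  ⟹  6 = (-7)·181 + (19)·67
7 = 1 × 6 + 1  ⟹  1 = (10)·181 + (-27)·67
So (-27)·67 ≡ 1 (mod 181), i.e. 67^(-1) ≡ -27 ≡ 154 (mod 181).
Check: 67 × 154 = 10318 ≡ 1 (mod 181)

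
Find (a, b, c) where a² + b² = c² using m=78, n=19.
(5723, 2964, 6445)

Euclid's formula: a = m² - n², b = 2mn, c = m² + n²
m = 78, n = 19
a = 78² - 19² = 6084 - 361 = 5723
b = 2 × 78 × 19 = 2964
c = 78² + 19² = 6084 + 361 = 6445
Verification: 5723² + 2964² = 32752729 + 8785296 = 41538025 = 6445² ✓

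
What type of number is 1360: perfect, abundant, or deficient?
abundant

Proper divisors of 1360: sum = 1 + 2 + 4 + 5 + 8 + 10 + 16 + 17 + ... + 170 + 272 + 340 + 680 (19 divisors) = 1988
Since 1988 > 1360, 1360 is abundant.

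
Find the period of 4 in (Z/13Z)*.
6

13 is prime, so ord(4) divides φ(13) = 12.
Divisors of 12: 1, 2, 3, 4, 6, 12.
Repeated squaring: 4^1 ≡ 4, 4^2 ≡ 3, 4^4 ≡ 9, 4^8 ≡ 3 (mod 13).
Test 4^d mod 13 for each divisor d in increasing order:
4^1 ≡ 4
4^2 ≡ 3
4^3 = 4^2·4^1 ≡ 12
4^4 ≡ 9
4^6 = 4^4·4^2 ≡ 1  ← first divisor giving 1
The order is 6.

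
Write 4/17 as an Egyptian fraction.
1/5 + 1/29 + 1/1233 + 1/3039345

Greedy algorithm:
4/17: ceiling(17/4) = 5, use 1/5
3/85: ceiling(85/3) = 29, use 1/29
2/2465: ceiling(2465/2) = 1233, use 1/1233
1/3039345: ceiling(3039345/1) = 3039345, use 1/3039345
Result: 4/17 = 1/5 + 1/29 + 1/1233 + 1/3039345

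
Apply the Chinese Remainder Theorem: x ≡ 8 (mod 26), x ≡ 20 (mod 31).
268

Using Chinese Remainder Theorem:
M = 26 × 31 = 806
M1 = 31, M2 = 26
y1 = 31^(-1) mod 26 = 21
y2 = 26^(-1) mod 31 = 6
x = (8×31×21 + 20×26×6) mod 806 = 268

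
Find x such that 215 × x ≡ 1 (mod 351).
80

gcd(215, 351) = 1, so the inverse exists.
Extended Euclidean algorithm on (351, 215):
351 = 1 × 215 + 136  ⟹  136 = (1)·351 + (-1)·215
215 = 1 × 136 + 79  ⟹  79 = (-1)·351 + (2)·215
136 = 1 × 79 + 57  ⟹  57 = (2)·351 + (-3)·215
79 = 1 × 57 + 22  ⟹  22 = (-3)·351 + (5)·215
57 = 2 × 22 + 13  ⟹  13 = (8)·351 + (-13)·215
22 = 1 × 13 + 9  ⟹  9 = (-11)·351 + (18)·215
13 = 1 × 9 + 4  ⟹  4 = (19)·351 + (-31)·215
9 = 2 × 4 + 1  ⟹  1 = (-49)·351 + (80)·215
So (80)·215 ≡ 1 (mod 351), i.e. 215^(-1) ≡ 80 (mod 351).
Check: 215 × 80 = 17200 ≡ 1 (mod 351)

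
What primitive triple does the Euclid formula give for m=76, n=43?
(3927, 6536, 7625)

Euclid's formula: a = m² - n², b = 2mn, c = m² + n²
m = 76, n = 43
a = 76² - 43² = 5776 - 1849 = 3927
b = 2 × 76 × 43 = 6536
c = 76² + 43² = 5776 + 1849 = 7625
Verification: 3927² + 6536² = 15421329 + 42719296 = 58140625 = 7625² ✓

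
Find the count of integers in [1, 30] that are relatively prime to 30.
8

30 = 2 × 3 × 5
φ(n) = n × ∏(1 - 1/p) for each prime p dividing n
φ(30) = 30 × (1 - 1/2) × (1 - 1/3) × (1 - 1/5) = 8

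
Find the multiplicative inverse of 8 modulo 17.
15

gcd(8, 17) = 1, so the inverse exists.
Extended Euclidean algorithm on (17, 8):
17 = 2 × 8 + 1  ⟹  1 = (1)·17 + (-2)·8
So (-2)·8 ≡ 1 (mod 17), i.e. 8^(-1) ≡ -2 ≡ 15 (mod 17).
Check: 8 × 15 = 120 ≡ 1 (mod 17)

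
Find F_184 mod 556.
139

Matrix identity: Q^n = [[F_(n+1), F_n], [F_n, F_(n-1)]] with Q = [[1,1],[1,0]].
n = 184 = 10111000₂. Square-and-multiply, entries mod 556:
Q^1 = [[1,1],[1,0]]
Q^2 = (Q^1)² = [[2,1],[1,1]]
Q^5 = (Q^2)²·Q = [[8,5],[5,3]]
Q^11 = (Q^5)²·Q = [[144,89],[89,55]]
Q^23 = (Q^11)²·Q = [[220,301],[301,475]]
Q^46 = (Q^23)² = [[1,139],[139,418]]
Q^92 = (Q^46)² = [[418,417],[417,1]]
Q^184 = (Q^92)² = [[1,139],[139,418]]
F_184 mod 556 = Q^184[0][1] = 139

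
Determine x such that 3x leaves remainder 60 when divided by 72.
x ≡ 20 (mod 24)

gcd(3, 72) = 3, which divides 60, so solutions exist.
Divide through by 3: x ≡ 20 (mod 24).
The coefficient of x is now 1, so x ≡ 20 (mod 24).
Check: 3 × 20 = 60 ≡ 60 (mod 72).
x ≡ 20 (mod 24), giving 3 solutions mod 72.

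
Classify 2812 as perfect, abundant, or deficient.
deficient

Proper divisors of 2812: sum = 1 + 2 + 4 + 19 + 37 + 38 + 74 + 76 + 148 + 703 + 1406 = 2508
Since 2508 < 2812, 2812 is deficient.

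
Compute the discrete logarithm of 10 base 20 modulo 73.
9

Baby-step giant-step with step n = ⌈√73⌉ = 9.
Baby steps 20^j mod 73 (j:value) for j=0..8: 0:1, 1:20, 2:35, 3:43, 4:57, 5:45, 6:24, 7:42, 8:37.
Giant-step multiplier: 20^(-9) ≡ 20^(72-9) = 20^63 ≡ 22 (mod 73).
Giant steps γ_i = 10·22^i mod 73: γ_0=10, γ_1=1 (in table at j=0).
x = i·n + j = 1·9 + 0 = 9.
Check: 20^9 ≡ 10 (mod 73).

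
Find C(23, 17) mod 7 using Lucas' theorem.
0

Using Lucas' theorem:
Write n=23 and k=17 in base 7:
n in base 7: [3, 2]
k in base 7: [2, 3]
C(23,17) mod 7 = ∏ C(n_i, k_i) mod 7
Digit binomials (mod 7): C(3,2) = 3; C(2,3) = 0 (k_i > n_i)
Product: 3 × 0 = 0 ≡ 0 (mod 7)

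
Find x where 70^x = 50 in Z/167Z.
160

Baby-step giant-step with step n = ⌈√167⌉ = 13.
Baby steps 70^j mod 167 (j:value) for j=0..12: 0:1, 1:70, 2:57, 3:149, 4:76, 5:143, 6:157, 7:135, 8:98, 9:13, 10:75, 11:73, 12:100.
Giant-step multiplier: 70^(-13) ≡ 70^(166-13) = 70^153 ≡ 155 (mod 167).
Giant steps γ_i = 50·155^i mod 167: γ_0=50, γ_1=68, γ_2=19, γ_3=106, γ_4=64, γ_5=67, γ_6=31, γ_7=129, γ_8=122, γ_9=39, γ_10=33, γ_11=105, γ_12=76 (in table at j=4).
x = i·n + j = 12·13 + 4 = 160.
Check: 70^160 ≡ 50 (mod 167).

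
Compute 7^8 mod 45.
31

Repeated squaring. Binary of 8 = 1000.
7^1 ≡ 7 (mod 45); 7^2 ≡ 4 (mod 45); 7^4 ≡ 16 (mod 45); 7^8 ≡ 31 (mod 45)
7^8 = 7^8 ≡ 31 (mod 45)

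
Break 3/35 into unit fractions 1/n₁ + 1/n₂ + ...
1/12 + 1/420

Greedy algorithm:
3/35: ceiling(35/3) = 12, use 1/12
1/420: ceiling(420/1) = 420, use 1/420
Result: 3/35 = 1/12 + 1/420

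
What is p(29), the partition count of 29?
4565

p(n) counts ways to write n as a sum of positive integers (order ignored).
Euler's pentagonal recurrence: p(k) = p(k-1) + p(k-2) - p(k-5) - p(k-7) + p(k-12) + p(k-15) - ... (offsets j(3j∓1)/2, signs ++--, p(0)=1, p(<0)=0).
DP table for k = 0..28: p(0)=1, p(1)=1, p(2)=2, p(3)=3, p(4)=5, p(5)=7, p(6)=11, p(7)=15, p(8)=22, p(9)=30, p(10)=42, p(11)=56, p(12)=77, p(13)=101, p(14)=135, p(15)=176, p(16)=231, p(17)=297, p(18)=385, p(19)=490, p(20)=627, p(21)=792, p(22)=1002, p(23)=1255, p(24)=1575, p(25)=1958, p(26)=2436, p(27)=3010, p(28)=3718.
Final step: p(29) = p(28) + p(27) - p(24) - p(22) + p(17) + p(14) - p(7) - p(3)
= 3718 + 3010 - 1575 - 1002 + 297 + 135 - 15 - 3
= 4565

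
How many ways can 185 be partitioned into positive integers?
1071823774337

p(n) counts ways to write n as a sum of positive integers (order ignored).
Euler's pentagonal recurrence: p(k) = p(k-1) + p(k-2) - p(k-5) - p(k-7) + p(k-12) + p(k-15) - ... (offsets j(3j∓1)/2, signs ++--, p(0)=1, p(<0)=0).
DP table for k = 0..184: p(0)=1, p(1)=1, p(2)=2, p(3)=3, p(4)=5, p(5)=7, p(6)=11, p(7)=15, p(8)=22, p(9)=30, p(10)=42, p(11)=56, p(12)=77, p(13)=101, p(14)=135, p(15)=176, p(16)=231, p(17)=297, p(18)=385, p(19)=490, p(20)=627, p(21)=792, p(22)=1002, p(23)=1255, p(24)=1575, p(25)=1958, p(26)=2436, p(27)=3010, p(28)=3718, p(29)=4565, p(30)=5604, p(31)=6842, p(32)=8349, p(33)=10143, p(34)=12310, p(35)=14883, p(36)=17977, p(37)=21637, p(38)=26015, p(39)=31185, p(40)=37338, p(41)=44583, p(42)=53174, p(43)=63261, p(44)=75175, p(45)=89134, p(46)=105558, p(47)=124754, p(48)=147273, p(49)=173525, p(50)=204226, p(51)=239943, p(52)=281589, p(53)=329931, p(54)=386155, p(55)=451276, p(56)=526823, p(57)=614154, p(58)=715220, p(59)=831820, p(60)=966467, p(61)=1121505, p(62)=1300156, p(63)=1505499, p(64)=1741630, p(65)=2012558, p(66)=2323520, p(67)=2679689, p(68)=3087735, p(69)=3554345, p(70)=4087968, p(71)=4697205, p(72)=5392783, p(73)=6185689, p(74)=7089500, p(75)=8118264, p(76)=9289091, p(77)=10619863, p(78)=12132164, p(79)=13848650, p(80)=15796476, p(81)=18004327, p(82)=20506255, p(83)=23338469, p(84)=26543660, p(85)=30167357, p(86)=34262962, p(87)=38887673, p(88)=44108109, p(89)=49995925, p(90)=56634173, p(91)=64112359, p(92)=72533807, p(93)=82010177, p(94)=92669720, p(95)=104651419, p(96)=118114304, p(97)=133230930, p(98)=150198136, p(99)=169229875, p(100)=190569292, p(101)=214481126, p(102)=241265379, p(103)=271248950, p(104)=304801365, p(105)=342325709, p(106)=384276336, p(107)=431149389, p(108)=483502844, p(109)=541946240, p(110)=607163746, p(111)=679903203, p(112)=761002156, p(113)=851376628, p(114)=952050665, p(115)=1064144451, p(116)=1188908248, p(117)=1327710076, p(118)=1482074143, p(119)=1653668665, p(120)=1844349560, p(121)=2056148051, p(122)=2291320912, p(123)=2552338241, p(124)=2841940500, p(125)=3163127352, p(126)=3519222692, p(127)=3913864295, p(128)=4351078600, p(129)=4835271870, p(130)=5371315400, p(131)=5964539504, p(132)=6620830889, p(133)=7346629512, p(134)=8149040695, p(135)=9035836076, p(136)=10015581680, p(137)=11097645016, p(138)=12292341831, p(139)=13610949895, p(140)=15065878135, p(141)=16670689208, p(142)=18440293320, p(143)=20390982757, p(144)=22540654445, p(145)=24908858009, p(146)=27517052599, p(147)=30388671978, p(148)=33549419497, p(149)=37027355200, p(150)=40853235313, p(151)=45060624582, p(152)=49686288421, p(153)=54770336324, p(154)=60356673280, p(155)=66493182097, p(156)=73232243759, p(157)=80630964769, p(158)=88751778802, p(159)=97662728555, p(160)=107438159466, p(161)=118159068427, p(162)=129913904637, p(163)=142798995930, p(164)=156919475295, p(165)=172389800255, p(166)=189334822579, p(167)=207890420102, p(168)=228204732751, p(169)=250438925115, p(170)=274768617130, p(171)=301384802048, p(172)=330495499613, p(173)=362326859895, p(174)=397125074750, p(175)=435157697830, p(176)=476715857290, p(177)=522115831195, p(178)=571701605655, p(179)=625846753120, p(180)=684957390936, p(181)=749474411781, p(182)=819876908323, p(183)=896684817527, p(184)=980462880430.
Final step: p(185) = p(184) + p(183) - p(180) - p(178) + p(173) + p(170) - p(163) - p(159) + p(150) + p(145) - p(134) - p(128) + p(115) + p(108) - p(93) - p(85) + p(68) + p(59) - p(40) - p(30) + p(9)
= 980462880430 + 896684817527 - 684957390936 - 571701605655 + 362326859895 + 274768617130 - 142798995930 - 97662728555 + 40853235313 + 24908858009 - 8149040695 - 4351078600 + 1064144451 + 483502844 - 82010177 - 30167357 + 3087735 + 831820 - 37338 - 5604 + 30
= 1071823774337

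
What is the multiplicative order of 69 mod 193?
32

193 is prime, so ord(69) divides φ(193) = 192.
Divisors of 192: 1, 2, 3, 4, 6, 8, 12, 16, 24, 32, 48, 64, 96, 192.
Repeated squaring: 69^1 ≡ 69, 69^2 ≡ 129, 69^4 ≡ 43, 69^8 ≡ 112, 69^16 ≡ 192, 69^32 ≡ 1, 69^64 ≡ 1, 69^128 ≡ 1 (mod 193).
Test 69^d mod 193 for each divisor d in increasing order:
69^1 ≡ 69
69^2 ≡ 129
69^3 = 69^2·69^1 ≡ 23
69^4 ≡ 43
69^6 = 69^4·69^2 ≡ 143
69^8 ≡ 112
69^12 = 69^8·69^4 ≡ 184
69^16 ≡ 192
69^24 = 69^16·69^8 ≡ 81
69^32 ≡ 1  ← first divisor giving 1
The order is 32.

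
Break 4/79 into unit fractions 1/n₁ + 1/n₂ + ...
1/20 + 1/1580

Greedy algorithm:
4/79: ceiling(79/4) = 20, use 1/20
1/1580: ceiling(1580/1) = 1580, use 1/1580
Result: 4/79 = 1/20 + 1/1580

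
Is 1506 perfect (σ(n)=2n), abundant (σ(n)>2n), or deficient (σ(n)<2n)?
abundant

Proper divisors of 1506: sum = 1 + 2 + 3 + 6 + 251 + 502 + 753 = 1518
Since 1518 > 1506, 1506 is abundant.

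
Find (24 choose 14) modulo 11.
0

Using Lucas' theorem:
Write n=24 and k=14 in base 11:
n in base 11: [2, 2]
k in base 11: [1, 3]
C(24,14) mod 11 = ∏ C(n_i, k_i) mod 11
Digit binomials (mod 11): C(2,1) = 2; C(2,3) = 0 (k_i > n_i)
Product: 2 × 0 = 0 ≡ 0 (mod 11)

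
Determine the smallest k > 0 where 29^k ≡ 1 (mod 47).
46

47 is prime, so ord(29) divides φ(47) = 46.
Divisors of 46: 1, 2, 23, 46.
Repeated squaring: 29^1 ≡ 29, 29^2 ≡ 42, 29^4 ≡ 25, 29^8 ≡ 14, 29^16 ≡ 8, 29^32 ≡ 17 (mod 47).
Test 29^d mod 47 for each divisor d in increasing order:
29^1 ≡ 29
29^2 ≡ 42
29^23 = 29^16·29^4·29^2·29^1 ≡ 46
29^46 = 29^32·29^8·29^4·29^2 ≡ 1  ← first divisor giving 1
The order is 46.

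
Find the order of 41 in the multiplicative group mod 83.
41

83 is prime, so ord(41) divides φ(83) = 82.
Divisors of 82: 1, 2, 41, 82.
Repeated squaring: 41^1 ≡ 41, 41^2 ≡ 21, 41^4 ≡ 26, 41^8 ≡ 12, 41^16 ≡ 61, 41^32 ≡ 69, 41^64 ≡ 30 (mod 83).
Test 41^d mod 83 for each divisor d in increasing order:
41^1 ≡ 41
41^2 ≡ 21
41^41 = 41^32·41^8·41^1 ≡ 1  ← first divisor giving 1
The order is 41.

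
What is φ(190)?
72

190 = 2 × 5 × 19
φ(n) = n × ∏(1 - 1/p) for each prime p dividing n
φ(190) = 190 × (1 - 1/2) × (1 - 1/5) × (1 - 1/19) = 72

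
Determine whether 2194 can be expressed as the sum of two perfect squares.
13² + 45² (a=13, b=45)

Factorization: 2194 = 2 × 1097
By Fermat: n is sum of two squares iff every prime p ≡ 3 (mod 4) appears to even power.
All primes ≡ 3 (mod 4) appear to even power.
Search a = 0, 1, 2, … for 2194 - a² a perfect square: first hit at a = 13: 2194 - 169 = 2025 = 45².
2194 = 13² + 45² = 169 + 2025 ✓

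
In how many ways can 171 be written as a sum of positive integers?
301384802048

p(n) counts ways to write n as a sum of positive integers (order ignored).
Euler's pentagonal recurrence: p(k) = p(k-1) + p(k-2) - p(k-5) - p(k-7) + p(k-12) + p(k-15) - ... (offsets j(3j∓1)/2, signs ++--, p(0)=1, p(<0)=0).
DP table for k = 0..170: p(0)=1, p(1)=1, p(2)=2, p(3)=3, p(4)=5, p(5)=7, p(6)=11, p(7)=15, p(8)=22, p(9)=30, p(10)=42, p(11)=56, p(12)=77, p(13)=101, p(14)=135, p(15)=176, p(16)=231, p(17)=297, p(18)=385, p(19)=490, p(20)=627, p(21)=792, p(22)=1002, p(23)=1255, p(24)=1575, p(25)=1958, p(26)=2436, p(27)=3010, p(28)=3718, p(29)=4565, p(30)=5604, p(31)=6842, p(32)=8349, p(33)=10143, p(34)=12310, p(35)=14883, p(36)=17977, p(37)=21637, p(38)=26015, p(39)=31185, p(40)=37338, p(41)=44583, p(42)=53174, p(43)=63261, p(44)=75175, p(45)=89134, p(46)=105558, p(47)=124754, p(48)=147273, p(49)=173525, p(50)=204226, p(51)=239943, p(52)=281589, p(53)=329931, p(54)=386155, p(55)=451276, p(56)=526823, p(57)=614154, p(58)=715220, p(59)=831820, p(60)=966467, p(61)=1121505, p(62)=1300156, p(63)=1505499, p(64)=1741630, p(65)=2012558, p(66)=2323520, p(67)=2679689, p(68)=3087735, p(69)=3554345, p(70)=4087968, p(71)=4697205, p(72)=5392783, p(73)=6185689, p(74)=7089500, p(75)=8118264, p(76)=9289091, p(77)=10619863, p(78)=12132164, p(79)=13848650, p(80)=15796476, p(81)=18004327, p(82)=20506255, p(83)=23338469, p(84)=26543660, p(85)=30167357, p(86)=34262962, p(87)=38887673, p(88)=44108109, p(89)=49995925, p(90)=56634173, p(91)=64112359, p(92)=72533807, p(93)=82010177, p(94)=92669720, p(95)=104651419, p(96)=118114304, p(97)=133230930, p(98)=150198136, p(99)=169229875, p(100)=190569292, p(101)=214481126, p(102)=241265379, p(103)=271248950, p(104)=304801365, p(105)=342325709, p(106)=384276336, p(107)=431149389, p(108)=483502844, p(109)=541946240, p(110)=607163746, p(111)=679903203, p(112)=761002156, p(113)=851376628, p(114)=952050665, p(115)=1064144451, p(116)=1188908248, p(117)=1327710076, p(118)=1482074143, p(119)=1653668665, p(120)=1844349560, p(121)=2056148051, p(122)=2291320912, p(123)=2552338241, p(124)=2841940500, p(125)=3163127352, p(126)=3519222692, p(127)=3913864295, p(128)=4351078600, p(129)=4835271870, p(130)=5371315400, p(131)=5964539504, p(132)=6620830889, p(133)=7346629512, p(134)=8149040695, p(135)=9035836076, p(136)=10015581680, p(137)=11097645016, p(138)=12292341831, p(139)=13610949895, p(140)=15065878135, p(141)=16670689208, p(142)=18440293320, p(143)=20390982757, p(144)=22540654445, p(145)=24908858009, p(146)=27517052599, p(147)=30388671978, p(148)=33549419497, p(149)=37027355200, p(150)=40853235313, p(151)=45060624582, p(152)=49686288421, p(153)=54770336324, p(154)=60356673280, p(155)=66493182097, p(156)=73232243759, p(157)=80630964769, p(158)=88751778802, p(159)=97662728555, p(160)=107438159466, p(161)=118159068427, p(162)=129913904637, p(163)=142798995930, p(164)=156919475295, p(165)=172389800255, p(166)=189334822579, p(167)=207890420102, p(168)=228204732751, p(169)=250438925115, p(170)=274768617130.
Final step: p(171) = p(170) + p(169) - p(166) - p(164) + p(159) + p(156) - p(149) - p(145) + p(136) + p(131) - p(120) - p(114) + p(101) + p(94) - p(79) - p(71) + p(54) + p(45) - p(26) - p(16)
= 274768617130 + 250438925115 - 189334822579 - 156919475295 + 97662728555 + 73232243759 - 37027355200 - 24908858009 + 10015581680 + 5964539504 - 1844349560 - 952050665 + 214481126 + 92669720 - 13848650 - 4697205 + 386155 + 89134 - 2436 - 231
= 301384802048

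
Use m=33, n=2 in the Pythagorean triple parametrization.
(1085, 132, 1093)

Euclid's formula: a = m² - n², b = 2mn, c = m² + n²
m = 33, n = 2
a = 33² - 2² = 1089 - 4 = 1085
b = 2 × 33 × 2 = 132
c = 33² + 2² = 1089 + 4 = 1093
Verification: 1085² + 132² = 1177225 + 17424 = 1194649 = 1093² ✓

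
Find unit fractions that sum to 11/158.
1/15 + 1/339 + 1/267810

Greedy algorithm:
11/158: ceiling(158/11) = 15, use 1/15
7/2370: ceiling(2370/7) = 339, use 1/339
1/267810: ceiling(267810/1) = 267810, use 1/267810
Result: 11/158 = 1/15 + 1/339 + 1/267810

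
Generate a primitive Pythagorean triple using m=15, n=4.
(209, 120, 241)

Euclid's formula: a = m² - n², b = 2mn, c = m² + n²
m = 15, n = 4
a = 15² - 4² = 225 - 16 = 209
b = 2 × 15 × 4 = 120
c = 15² + 4² = 225 + 16 = 241
Verification: 209² + 120² = 43681 + 14400 = 58081 = 241² ✓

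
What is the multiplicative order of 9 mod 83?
41

83 is prime, so ord(9) divides φ(83) = 82.
Divisors of 82: 1, 2, 41, 82.
Repeated squaring: 9^1 ≡ 9, 9^2 ≡ 81, 9^4 ≡ 4, 9^8 ≡ 16, 9^16 ≡ 7, 9^32 ≡ 49, 9^64 ≡ 77 (mod 83).
Test 9^d mod 83 for each divisor d in increasing order:
9^1 ≡ 9
9^2 ≡ 81
9^41 = 9^32·9^8·9^1 ≡ 1  ← first divisor giving 1
The order is 41.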